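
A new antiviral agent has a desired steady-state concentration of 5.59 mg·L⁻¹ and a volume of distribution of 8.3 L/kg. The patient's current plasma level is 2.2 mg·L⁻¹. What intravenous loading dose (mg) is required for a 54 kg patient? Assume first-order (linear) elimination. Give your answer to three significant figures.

1520 mg

Vd = 8.3 L/kg × 54 kg = 448.2 L
Concentration deficit ΔC = 5.59 − 2.2 = 3.390 mg/L
LD = Vd × ΔC = 448.2 × 3.390 = 1519 mg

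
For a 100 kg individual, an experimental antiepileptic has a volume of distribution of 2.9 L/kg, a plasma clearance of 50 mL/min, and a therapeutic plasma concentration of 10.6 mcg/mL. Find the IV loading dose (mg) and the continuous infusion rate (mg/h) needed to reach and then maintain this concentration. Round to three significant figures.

(a) 3070 mg; (b) 31.8 mg/h

Vd(total) = 100 kg × 2.9 L/kg = 290.0 L
Loading: fill Vd to C_target → 290.0 L × 10.6 mg/L = 3074 mg
CL = 50 mL/min = 50 × 0.06 = 3.000 L/h
Infusion rate = 3.000 L/h × 10.6 mg/L = 31.80 mg/h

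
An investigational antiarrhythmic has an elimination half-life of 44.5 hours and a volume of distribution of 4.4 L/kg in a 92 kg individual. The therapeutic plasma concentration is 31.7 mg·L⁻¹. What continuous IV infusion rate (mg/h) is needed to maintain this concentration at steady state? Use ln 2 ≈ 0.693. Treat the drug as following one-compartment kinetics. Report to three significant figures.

Total Vd = 4.4 × 92 = 404.8 L
CL = ln 2 · Vd / t½ = 0.693 × 404.8 / 44.5 = 6.304 L/h
Infusion rate = CL × Css = 6.304 × 31.7 = 199.8 mg/h

200 mg/h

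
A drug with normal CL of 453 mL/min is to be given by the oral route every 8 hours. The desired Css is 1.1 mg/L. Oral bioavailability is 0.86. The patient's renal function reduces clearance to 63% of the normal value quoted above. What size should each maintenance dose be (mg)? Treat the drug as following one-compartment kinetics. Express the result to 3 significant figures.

Convert clearance: 453 mL/min × 60 min/h ÷ 1000 mL/L = 27.18 L/h
Patient clearance = 0.63 × 27.18 = 17.12 L/h
At steady state, dose per interval replaces the amount cleared in that interval: F·D/τ = CL·Css.
D = CL × Css × τ / F = 17.12 × 1.1 × 8 / 0.86 = 175.2 mg

175 mg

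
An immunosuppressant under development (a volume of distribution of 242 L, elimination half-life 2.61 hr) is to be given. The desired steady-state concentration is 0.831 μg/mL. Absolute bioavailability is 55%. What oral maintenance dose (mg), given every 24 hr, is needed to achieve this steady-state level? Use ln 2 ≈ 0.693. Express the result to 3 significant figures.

k = 0.693/2.61 = 0.2655 h⁻¹, so CL = k·Vd = 0.2655 × 242.0 = 64.25 L/h
D = CL × Css × τ / F = 64.25 × 0.831 × 24 / 0.55 = 2330 mg

2330 mg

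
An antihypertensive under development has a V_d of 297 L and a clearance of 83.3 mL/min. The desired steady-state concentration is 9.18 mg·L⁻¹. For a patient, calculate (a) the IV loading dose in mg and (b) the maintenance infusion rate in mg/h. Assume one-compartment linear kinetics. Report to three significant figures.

(a) 2730 mg; (b) 45.9 mg/h

Loading: fill Vd to C_target → 297.0 L × 9.18 mg/L = 2726 mg
Convert clearance: 83.3 mL/min × 60 min/h ÷ 1000 mL/L = 4.998 L/h
Maintenance infusion rate = CL × Css = 4.998 × 9.18 = 45.88 mg/h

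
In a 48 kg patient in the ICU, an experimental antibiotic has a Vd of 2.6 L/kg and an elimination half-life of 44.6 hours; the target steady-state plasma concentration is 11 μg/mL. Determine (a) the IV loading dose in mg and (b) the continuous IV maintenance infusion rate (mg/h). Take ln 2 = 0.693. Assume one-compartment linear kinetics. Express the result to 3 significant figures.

Vd(total) = 48 kg × 2.6 L/kg = 124.8 L
LD = Vd × C = 124.8 × 11 = 1373 mg
CL = 0.693 × Vd / t½ = 0.693 × 124.8 / 44.6 = 1.939 L/h
Infusion rate = CL × Css = 1.939 × 11 = 21.33 mg/h

(a) 1370 mg; (b) 21.3 mg/h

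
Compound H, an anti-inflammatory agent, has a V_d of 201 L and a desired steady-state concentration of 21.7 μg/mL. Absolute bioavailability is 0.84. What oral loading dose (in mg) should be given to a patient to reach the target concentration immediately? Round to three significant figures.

5190 mg

The loading dose fills Vd to the target concentration.
LD = Vd × C / F = 201.0 × 21.70 / 0.84 = 5193 mg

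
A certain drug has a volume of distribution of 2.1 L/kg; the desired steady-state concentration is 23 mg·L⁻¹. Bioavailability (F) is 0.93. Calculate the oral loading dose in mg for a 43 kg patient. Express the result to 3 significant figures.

2230 mg

Total Vd = 2.1 × 43 = 90.30 L
LD = Vd × C / F = 90.30 × 23.00 / 0.93 = 2233 mg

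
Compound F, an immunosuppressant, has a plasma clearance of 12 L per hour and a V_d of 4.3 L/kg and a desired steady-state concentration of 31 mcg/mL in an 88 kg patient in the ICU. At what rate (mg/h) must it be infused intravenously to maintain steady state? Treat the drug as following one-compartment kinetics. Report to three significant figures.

372 mg/h

Infusion rate = CL · Css = 12.00 L/h × 31 mg/L = 372.0 mg/h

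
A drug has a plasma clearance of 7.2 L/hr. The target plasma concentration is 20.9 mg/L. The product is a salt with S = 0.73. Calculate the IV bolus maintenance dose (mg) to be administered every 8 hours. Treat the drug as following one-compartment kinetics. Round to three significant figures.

1650 mg

D = CL × Css × τ / S = 7.200 × 20.9 × 8 / 0.73 = 1649 mg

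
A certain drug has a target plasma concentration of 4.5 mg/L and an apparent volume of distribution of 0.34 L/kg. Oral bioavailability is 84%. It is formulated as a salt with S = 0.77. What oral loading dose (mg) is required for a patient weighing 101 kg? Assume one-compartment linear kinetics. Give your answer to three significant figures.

239 mg

Total Vd = 0.34 × 101 = 34.34 L
LD = Vd × C / F / S = 34.34 × 4.500 / 0.84 / 0.77 = 238.9 mg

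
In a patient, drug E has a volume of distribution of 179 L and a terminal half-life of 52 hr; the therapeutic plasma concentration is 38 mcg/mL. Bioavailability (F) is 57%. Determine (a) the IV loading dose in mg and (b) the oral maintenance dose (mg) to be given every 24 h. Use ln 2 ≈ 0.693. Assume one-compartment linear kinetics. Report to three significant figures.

LD = Vd × C = 179.0 × 38 = 6802 mg
CL = 0.693 × Vd / t½ = 0.693 × 179.0 / 52 = 2.386 L/h
D = CL × Css × τ / F = 2.386 × 38 × 24 / 0.57 = 3818 mg

(a) 6800 mg; (b) 3820 mg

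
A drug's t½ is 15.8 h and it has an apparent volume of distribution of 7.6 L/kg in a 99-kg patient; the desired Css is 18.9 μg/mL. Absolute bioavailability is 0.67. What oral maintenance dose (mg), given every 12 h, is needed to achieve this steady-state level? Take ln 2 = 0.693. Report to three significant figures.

Vd(total) = 99 kg × 7.6 L/kg = 752.4 L
k = 0.693/15.8 = 0.04386 h⁻¹, so CL = k·Vd = 0.04386 × 752.4 = 33.00 L/h
D = CL × Css × τ / F = 33.00 × 18.9 × 12 / 0.67 = 11170 mg

11200 mg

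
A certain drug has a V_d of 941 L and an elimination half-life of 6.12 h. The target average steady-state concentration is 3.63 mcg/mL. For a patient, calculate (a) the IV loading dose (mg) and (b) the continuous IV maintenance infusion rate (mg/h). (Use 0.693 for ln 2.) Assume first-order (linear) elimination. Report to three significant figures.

(a) 3420 mg; (b) 387 mg/h

LD = Vd × C = 941.0 × 3.63 = 3416 mg
CL = 0.693 × Vd / t½ = 0.693 × 941.0 / 6.12 = 106.6 L/h
Infusion rate = CL × Css = 106.6 × 3.63 = 387.0 mg/h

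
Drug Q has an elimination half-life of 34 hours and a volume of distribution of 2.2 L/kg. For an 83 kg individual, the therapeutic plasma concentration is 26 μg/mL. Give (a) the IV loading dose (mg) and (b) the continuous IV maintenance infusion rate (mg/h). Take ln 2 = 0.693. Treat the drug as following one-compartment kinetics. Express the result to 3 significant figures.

Vd = 2.2 L/kg × 83 kg = 182.6 L
LD = Vd × C = 182.6 × 26 = 4748 mg
CL = 0.693 × Vd / t½ = 0.693 × 182.6 / 34 = 3.722 L/h
Infusion rate = CL × Css = 3.722 × 26 = 96.77 mg/h

(a) 4750 mg; (b) 96.8 mg/h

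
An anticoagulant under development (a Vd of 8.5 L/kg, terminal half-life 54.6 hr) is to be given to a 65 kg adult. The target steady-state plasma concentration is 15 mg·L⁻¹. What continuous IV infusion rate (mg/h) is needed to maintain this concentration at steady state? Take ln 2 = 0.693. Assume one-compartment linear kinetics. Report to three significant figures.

Total Vd = 8.5 × 65 = 552.5 L
CL = 0.693 × Vd / t½ = 0.693 × 552.5 / 54.6 = 7.013 L/h
Infusion rate = CL × Css = 7.013 × 15 = 105.2 mg/h

105 mg/h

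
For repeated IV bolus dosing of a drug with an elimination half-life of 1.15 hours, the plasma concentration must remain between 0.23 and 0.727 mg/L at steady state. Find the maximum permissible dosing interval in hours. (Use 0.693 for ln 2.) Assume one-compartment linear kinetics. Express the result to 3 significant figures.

k = 0.693 / t½ = 0.693 / 1.15 = 0.6026 h⁻¹
Between IV bolus doses, concentration decays as C = C₀·e^(−kτ), so C_peak/C_trough = e^(kτ).
τ_max = ln(C_peak/C_trough) / k = ln(0.727/0.23) / 0.6026 = 1.151 / 0.6026 = 1.910 h

1.91 h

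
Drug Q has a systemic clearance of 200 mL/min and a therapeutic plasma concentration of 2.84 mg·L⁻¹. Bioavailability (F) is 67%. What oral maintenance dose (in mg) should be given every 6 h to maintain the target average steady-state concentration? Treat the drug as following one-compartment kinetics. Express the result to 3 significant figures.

305 mg

Convert clearance: 200 mL/min × 60 min/h ÷ 1000 mL/L = 12.00 L/h
D = CL × Css × τ / F = 12.00 × 2.84 × 6 / 0.67 = 305.2 mg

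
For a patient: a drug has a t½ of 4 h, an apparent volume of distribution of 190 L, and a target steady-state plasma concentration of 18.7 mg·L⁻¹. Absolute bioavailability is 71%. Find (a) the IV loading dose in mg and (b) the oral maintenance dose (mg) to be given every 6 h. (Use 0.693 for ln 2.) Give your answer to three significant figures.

LD = Vd × C = 190.0 × 18.7 = 3553 mg
CL = 0.693 × Vd / t½ = 0.693 × 190.0 / 4 = 32.92 L/h
D = CL × Css × τ / F = 32.92 × 18.7 × 6 / 0.71 = 5202 mg

(a) 3550 mg; (b) 5200 mg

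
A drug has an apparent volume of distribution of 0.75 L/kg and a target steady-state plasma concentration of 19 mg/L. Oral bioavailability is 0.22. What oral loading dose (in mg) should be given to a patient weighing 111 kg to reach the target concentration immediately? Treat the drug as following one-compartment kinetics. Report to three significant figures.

Vd = 0.75 L/kg × 111 kg = 83.25 L
The loading dose fills Vd to the target concentration.
LD = Vd × C / F = 83.25 × 19.00 / 0.22 = 7190 mg

7190 mg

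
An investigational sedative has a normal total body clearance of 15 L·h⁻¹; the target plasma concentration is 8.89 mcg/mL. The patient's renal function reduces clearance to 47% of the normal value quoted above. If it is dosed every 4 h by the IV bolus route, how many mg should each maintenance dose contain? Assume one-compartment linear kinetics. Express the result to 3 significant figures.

251 mg

Patient clearance = 0.47 × 15.00 = 7.050 L/h
D = CL × Css × τ = 7.050 × 8.89 × 4 = 250.7 mg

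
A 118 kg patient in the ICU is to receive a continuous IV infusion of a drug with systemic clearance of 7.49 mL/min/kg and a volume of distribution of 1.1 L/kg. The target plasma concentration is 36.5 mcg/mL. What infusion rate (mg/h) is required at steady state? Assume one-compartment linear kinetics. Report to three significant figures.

1940 mg/h

CL = 7.49 mL/min/kg × 118 kg = 883.8 mL/min = 883.8 × 60/1000 = 53.03 L/h
Maintenance depends on clearance, not Vd — rate in must match rate out.
R₀ = 53.03 × 36.5 = 1936 mg/h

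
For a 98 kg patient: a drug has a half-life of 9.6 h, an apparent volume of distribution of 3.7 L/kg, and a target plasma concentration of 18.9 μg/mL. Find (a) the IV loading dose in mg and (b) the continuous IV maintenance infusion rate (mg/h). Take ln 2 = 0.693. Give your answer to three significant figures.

(a) 6850 mg; (b) 495 mg/h

Total Vd = 3.7 × 98 = 362.6 L
LD = Vd × C = 362.6 × 18.9 = 6853 mg
CL = 0.693 × Vd / t½ = 0.693 × 362.6 / 9.6 = 26.18 L/h
Infusion rate = CL × Css = 26.18 × 18.9 = 494.8 mg/h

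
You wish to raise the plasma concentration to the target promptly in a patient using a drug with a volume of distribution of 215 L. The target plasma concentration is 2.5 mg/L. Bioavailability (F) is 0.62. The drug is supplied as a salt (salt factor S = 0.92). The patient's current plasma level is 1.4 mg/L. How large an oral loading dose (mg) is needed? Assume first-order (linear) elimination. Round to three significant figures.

415 mg

The loading dose fills Vd to the target concentration.
Concentration deficit ΔC = 2.5 − 1.4 = 1.100 mg/L
LD = Vd × ΔC / F / S = 215.0 × 1.100 / 0.62 / 0.92 = 414.6 mg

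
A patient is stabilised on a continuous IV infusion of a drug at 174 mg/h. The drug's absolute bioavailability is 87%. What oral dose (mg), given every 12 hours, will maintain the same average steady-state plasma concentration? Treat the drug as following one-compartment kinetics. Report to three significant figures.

2400 mg

To maintain the same Css, the systemic dosing rate must be unchanged: F·D/τ = infusion rate.
D = rate × τ / F = 174 × 12 / 0.87 = 2400 mg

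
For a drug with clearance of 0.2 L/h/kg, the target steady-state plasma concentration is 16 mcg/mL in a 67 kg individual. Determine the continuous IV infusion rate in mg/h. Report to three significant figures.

214 mg/h

CL = 0.2 L/h/kg × 67 kg = 13.40 L/h
At steady state, infusion rate equals elimination rate: rate in = CL × Css.
R₀ = 13.40 × 16 = 214.4 mg/h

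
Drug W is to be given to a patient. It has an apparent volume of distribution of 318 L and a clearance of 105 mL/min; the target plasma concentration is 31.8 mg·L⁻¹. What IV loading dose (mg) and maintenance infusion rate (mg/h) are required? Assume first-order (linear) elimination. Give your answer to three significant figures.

Loading dose = Vd × C = 318.0 × 31.8 = 10110 mg
CL = 105 mL/min = 105 × 0.06 = 6.300 L/h
Maintenance: replace elimination → rate = CL × Css = 6.300 × 31.8 = 200.3 mg/h

(a) 10100 mg; (b) 200 mg/h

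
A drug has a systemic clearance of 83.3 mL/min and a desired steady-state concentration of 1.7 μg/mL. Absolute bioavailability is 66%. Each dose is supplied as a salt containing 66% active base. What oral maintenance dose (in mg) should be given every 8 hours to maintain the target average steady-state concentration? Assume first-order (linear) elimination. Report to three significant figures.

156 mg

CL = 83.3 mL/min × 60/1000 = 4.998 L/h
D = CL × Css × τ / F / S = 4.998 × 1.7 × 8 / 0.66 / 0.66 = 156.0 mg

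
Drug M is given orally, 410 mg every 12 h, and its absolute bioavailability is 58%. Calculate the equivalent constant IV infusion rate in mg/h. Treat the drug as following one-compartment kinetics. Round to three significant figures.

Equivalent systemic input: infusion rate = F·D/τ.
Rate = 0.58 × 410 / 12 = 19.82 mg/h

19.8 mg/h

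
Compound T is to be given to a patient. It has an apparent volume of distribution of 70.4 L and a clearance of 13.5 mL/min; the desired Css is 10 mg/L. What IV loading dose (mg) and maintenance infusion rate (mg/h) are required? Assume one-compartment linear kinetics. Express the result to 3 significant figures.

(a) 704 mg; (b) 8.10 mg/h

Loading: fill Vd to C_target → 70.40 L × 10 mg/L = 704.0 mg
Convert clearance: 13.5 mL/min × 60 min/h ÷ 1000 mL/L = 0.8100 L/h
Infusion rate = 0.8100 L/h × 10 mg/L = 8.100 mg/h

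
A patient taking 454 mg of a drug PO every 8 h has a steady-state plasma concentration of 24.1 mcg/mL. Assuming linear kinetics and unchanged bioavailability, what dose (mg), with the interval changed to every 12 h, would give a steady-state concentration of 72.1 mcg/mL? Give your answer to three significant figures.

2040 mg

For first-order elimination, Css ∝ F·D/(CL·τ); F and CL are unchanged, so Css ∝ D/τ.
D₂ = D₁ × (Css,target / Css,current) × (τ₂/τ₁) = 454 × (72.1/24.1) × (12/8) = 2037 mg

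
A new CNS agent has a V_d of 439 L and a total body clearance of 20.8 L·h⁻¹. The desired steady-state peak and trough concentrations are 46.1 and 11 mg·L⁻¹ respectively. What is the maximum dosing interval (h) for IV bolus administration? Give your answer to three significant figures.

k = CL / Vd = 20.80 / 439.0 = 0.04738 h⁻¹
Between IV bolus doses, concentration decays as C = C₀·e^(−kτ), so C_peak/C_trough = e^(kτ).
τ_max = ln(C_peak/C_trough) / k = ln(46.1/11) / 0.04738 = 1.433 / 0.04738 = 30.24 h

30.2 h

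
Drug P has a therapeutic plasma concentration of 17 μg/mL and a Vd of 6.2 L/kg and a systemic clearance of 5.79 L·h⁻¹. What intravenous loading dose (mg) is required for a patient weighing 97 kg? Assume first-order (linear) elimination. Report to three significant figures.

Vd = 6.2 L/kg × 97 kg = 601.4 L
LD = Vd × C = 601.4 × 17.00 = 10220 mg

10200 mg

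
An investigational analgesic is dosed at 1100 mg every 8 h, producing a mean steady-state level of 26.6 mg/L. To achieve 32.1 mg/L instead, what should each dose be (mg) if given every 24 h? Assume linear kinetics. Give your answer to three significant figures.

For first-order elimination, Css ∝ F·D/(CL·τ); F and CL are unchanged, so Css ∝ D/τ.
D₂ = D₁ × (Css,target / Css,current) × (τ₂/τ₁) = 1100 × (32.1/26.6) × (24/8) = 3982 mg

3980 mg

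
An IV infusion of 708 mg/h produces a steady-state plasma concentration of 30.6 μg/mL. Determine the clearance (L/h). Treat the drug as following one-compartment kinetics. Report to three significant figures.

23.1 L/h

At steady state, infusion rate = CL × Css, so CL = rate / Css.
CL = 708 / 30.6 = 23.14 L/h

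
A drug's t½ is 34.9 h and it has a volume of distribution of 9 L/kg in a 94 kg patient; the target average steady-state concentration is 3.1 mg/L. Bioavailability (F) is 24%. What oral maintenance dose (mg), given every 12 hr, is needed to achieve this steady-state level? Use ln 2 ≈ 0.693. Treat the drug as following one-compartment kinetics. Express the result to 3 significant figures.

2600 mg

Vd = 9 L/kg × 94 kg = 846.0 L
k = 0.693/34.9 = 0.01986 h⁻¹, so CL = k·Vd = 0.01986 × 846.0 = 16.80 L/h
D = CL × Css × τ / F = 16.80 × 3.1 × 12 / 0.24 = 2604 mg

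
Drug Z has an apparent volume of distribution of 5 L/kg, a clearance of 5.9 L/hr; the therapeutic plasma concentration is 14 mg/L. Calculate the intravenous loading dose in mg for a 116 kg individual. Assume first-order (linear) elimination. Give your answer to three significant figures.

8120 mg

Vd(total) = 116 kg × 5 L/kg = 580.0 L
LD = Vd × C = 580.0 × 14.00 = 8120 mg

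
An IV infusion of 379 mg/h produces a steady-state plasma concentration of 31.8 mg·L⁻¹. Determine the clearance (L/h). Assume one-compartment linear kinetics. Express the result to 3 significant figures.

11.9 L/h

At steady state, infusion rate = CL × Css, so CL = rate / Css.
CL = 379 / 31.8 = 11.92 L/h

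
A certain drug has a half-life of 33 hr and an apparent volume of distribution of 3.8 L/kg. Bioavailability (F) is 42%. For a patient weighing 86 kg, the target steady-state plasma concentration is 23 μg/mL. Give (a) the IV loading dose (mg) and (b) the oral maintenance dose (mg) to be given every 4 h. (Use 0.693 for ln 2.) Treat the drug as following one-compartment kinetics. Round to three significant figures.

(a) 7520 mg; (b) 1500 mg

Total Vd = 3.8 × 86 = 326.8 L
LD = Vd × C = 326.8 × 23 = 7516 mg
CL = 0.693 × Vd / t½ = 0.693 × 326.8 / 33 = 6.863 L/h
D = CL × Css × τ / F = 6.863 × 23 × 4 / 0.42 = 1503 mg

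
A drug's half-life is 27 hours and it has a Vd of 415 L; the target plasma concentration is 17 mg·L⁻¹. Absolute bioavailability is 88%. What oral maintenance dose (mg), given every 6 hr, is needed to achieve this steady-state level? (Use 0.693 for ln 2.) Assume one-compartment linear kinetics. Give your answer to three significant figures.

k = 0.693/27 = 0.02567 h⁻¹, so CL = k·Vd = 0.02567 × 415.0 = 10.65 L/h
D = CL × Css × τ / F = 10.65 × 17 × 6 / 0.88 = 1234 mg

1230 mg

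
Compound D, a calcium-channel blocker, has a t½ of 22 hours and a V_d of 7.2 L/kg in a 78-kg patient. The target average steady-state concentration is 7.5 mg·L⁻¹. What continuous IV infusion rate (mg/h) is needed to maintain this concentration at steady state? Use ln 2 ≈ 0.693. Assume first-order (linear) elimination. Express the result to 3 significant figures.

Vd = 7.2 L/kg × 78 kg = 561.6 L
CL = ln 2 · Vd / t½ = 0.693 × 561.6 / 22 = 17.69 L/h
Infusion rate = CL × Css = 17.69 × 7.5 = 132.7 mg/h

133 mg/h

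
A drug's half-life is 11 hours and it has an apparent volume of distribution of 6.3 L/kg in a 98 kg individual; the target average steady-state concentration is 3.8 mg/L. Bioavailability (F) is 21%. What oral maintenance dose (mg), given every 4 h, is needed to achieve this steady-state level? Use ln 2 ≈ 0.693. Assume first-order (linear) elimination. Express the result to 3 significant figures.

Vd(total) = 98 kg × 6.3 L/kg = 617.4 L
k = 0.693/11 = 0.06300 h⁻¹, so CL = k·Vd = 0.06300 × 617.4 = 38.90 L/h
D = CL × Css × τ / F = 38.90 × 3.8 × 4 / 0.21 = 2816 mg

2820 mg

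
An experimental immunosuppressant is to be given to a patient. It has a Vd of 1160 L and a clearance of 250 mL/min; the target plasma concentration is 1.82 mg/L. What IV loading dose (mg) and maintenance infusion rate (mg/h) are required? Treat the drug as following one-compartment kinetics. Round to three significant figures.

Loading dose = Vd × C = 1160 × 1.82 = 2111 mg
Convert clearance: 250 mL/min × 60 min/h ÷ 1000 mL/L = 15.00 L/h
Infusion rate = 15.00 L/h × 1.82 mg/L = 27.30 mg/h

(a) 2110 mg; (b) 27.3 mg/h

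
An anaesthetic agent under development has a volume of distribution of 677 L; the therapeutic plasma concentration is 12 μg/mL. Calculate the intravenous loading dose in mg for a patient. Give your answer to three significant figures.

LD = Vd × C = 677.0 × 12.00 = 8124 mg

8120 mg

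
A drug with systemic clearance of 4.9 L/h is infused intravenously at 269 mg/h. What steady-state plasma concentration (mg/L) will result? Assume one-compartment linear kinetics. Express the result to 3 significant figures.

Css = rate / CL = 269 / 4.900 = 54.90 mg/L

54.9 mg/L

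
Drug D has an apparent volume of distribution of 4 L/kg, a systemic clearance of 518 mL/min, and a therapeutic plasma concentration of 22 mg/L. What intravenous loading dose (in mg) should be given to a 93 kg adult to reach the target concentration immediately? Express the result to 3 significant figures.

8180 mg

Vd = 4 L/kg × 93 kg = 372.0 L
LD = Vd × C = 372.0 × 22.00 = 8184 mg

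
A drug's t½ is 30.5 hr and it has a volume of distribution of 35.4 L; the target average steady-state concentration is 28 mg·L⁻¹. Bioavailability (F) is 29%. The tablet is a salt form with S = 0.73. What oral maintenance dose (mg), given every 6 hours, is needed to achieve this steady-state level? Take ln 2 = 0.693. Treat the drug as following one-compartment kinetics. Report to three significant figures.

CL = ln 2 · Vd / t½ = 0.693 × 35.40 / 30.5 = 0.8043 L/h
D = CL × Css × τ / F / S = 0.8043 × 28 × 6 / 0.29 / 0.73 = 638.3 mg

638 mg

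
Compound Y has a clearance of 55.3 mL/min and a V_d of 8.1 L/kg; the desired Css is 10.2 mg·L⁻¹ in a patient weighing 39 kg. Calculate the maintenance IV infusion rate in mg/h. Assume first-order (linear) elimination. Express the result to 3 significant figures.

33.8 mg/h

CL = 55.3 mL/min × 60/1000 = 3.318 L/h
Vd does not affect the maintenance rate; only clearance governs steady-state input.
R₀ = 3.318 × 10.2 = 33.84 mg/h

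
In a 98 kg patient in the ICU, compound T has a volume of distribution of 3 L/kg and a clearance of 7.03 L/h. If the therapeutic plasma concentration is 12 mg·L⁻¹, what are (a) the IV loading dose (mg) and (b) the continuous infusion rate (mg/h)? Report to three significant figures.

(a) 3530 mg; (b) 84.4 mg/h

Total Vd = 3 × 98 = 294.0 L
Loading: fill Vd to C_target → 294.0 L × 12 mg/L = 3528 mg
Maintenance: replace elimination → rate = CL × Css = 7.030 × 12 = 84.36 mg/h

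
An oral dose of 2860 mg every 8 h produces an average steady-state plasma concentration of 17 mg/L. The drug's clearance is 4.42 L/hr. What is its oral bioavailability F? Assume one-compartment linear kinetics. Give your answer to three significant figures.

0.210

F·D/τ = CL·Css at steady state → F = CL·Css·τ / D.
F = 4.42 × 17 × 8 / 2860 = 0.210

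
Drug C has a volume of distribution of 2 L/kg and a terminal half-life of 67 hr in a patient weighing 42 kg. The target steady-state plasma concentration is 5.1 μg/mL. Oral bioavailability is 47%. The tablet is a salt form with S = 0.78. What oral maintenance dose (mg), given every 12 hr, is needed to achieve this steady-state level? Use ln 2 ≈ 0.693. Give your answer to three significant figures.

145 mg

Total Vd = 2 × 42 = 84.00 L
k = 0.693/67 = 0.01034 h⁻¹, so CL = k·Vd = 0.01034 × 84.00 = 0.8686 L/h
D = CL × Css × τ / F / S = 0.8686 × 5.1 × 12 / 0.47 / 0.78 = 145.0 mg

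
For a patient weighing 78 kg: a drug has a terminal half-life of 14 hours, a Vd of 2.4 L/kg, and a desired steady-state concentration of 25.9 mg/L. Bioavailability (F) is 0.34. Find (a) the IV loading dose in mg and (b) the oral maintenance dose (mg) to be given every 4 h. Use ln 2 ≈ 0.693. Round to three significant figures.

Total Vd = 2.4 × 78 = 187.2 L
LD = Vd × C = 187.2 × 25.9 = 4848 mg
CL = 0.693 × Vd / t½ = 0.693 × 187.2 / 14 = 9.266 L/h
D = CL × Css × τ / F = 9.266 × 25.9 × 4 / 0.34 = 2823 mg

(a) 4850 mg; (b) 2820 mg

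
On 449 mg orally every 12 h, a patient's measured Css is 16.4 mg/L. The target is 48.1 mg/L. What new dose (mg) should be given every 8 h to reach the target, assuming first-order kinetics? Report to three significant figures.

878 mg

For first-order elimination, Css ∝ F·D/(CL·τ); F and CL are unchanged, so Css ∝ D/τ.
D₂ = D₁ × (Css,target / Css,current) × (τ₂/τ₁) = 449 × (48.1/16.4) × (8/12) = 877.9 mg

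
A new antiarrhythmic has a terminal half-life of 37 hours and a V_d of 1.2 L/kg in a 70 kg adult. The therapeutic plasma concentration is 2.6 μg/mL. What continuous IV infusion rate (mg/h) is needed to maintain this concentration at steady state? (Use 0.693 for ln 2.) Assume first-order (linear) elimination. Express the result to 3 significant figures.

4.09 mg/h

Vd(total) = 70 kg × 1.2 L/kg = 84.00 L
CL = ln 2 · Vd / t½ = 0.693 × 84.00 / 37 = 1.573 L/h
Infusion rate = CL × Css = 1.573 × 2.6 = 4.090 mg/h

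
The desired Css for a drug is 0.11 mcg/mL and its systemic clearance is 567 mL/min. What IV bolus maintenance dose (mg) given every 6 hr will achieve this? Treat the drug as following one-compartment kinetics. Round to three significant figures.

CL = 567 mL/min × 60/1000 = 34.02 L/h
At steady state, dose per interval replaces the amount cleared in that interval: D/τ = CL·Css.
D = CL × Css × τ = 34.02 × 0.11 × 6 = 22.45 mg

22.5 mg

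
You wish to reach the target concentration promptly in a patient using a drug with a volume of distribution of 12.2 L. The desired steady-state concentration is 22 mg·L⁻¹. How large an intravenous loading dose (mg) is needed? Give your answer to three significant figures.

LD = Vd × C = 12.20 × 22.00 = 268.4 mg

268 mg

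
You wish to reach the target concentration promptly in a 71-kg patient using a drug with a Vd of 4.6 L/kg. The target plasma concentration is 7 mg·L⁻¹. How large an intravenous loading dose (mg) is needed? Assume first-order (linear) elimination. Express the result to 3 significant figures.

2290 mg

Total Vd = 4.6 × 71 = 326.6 L
LD = Vd × C = 326.6 × 7.000 = 2286 mg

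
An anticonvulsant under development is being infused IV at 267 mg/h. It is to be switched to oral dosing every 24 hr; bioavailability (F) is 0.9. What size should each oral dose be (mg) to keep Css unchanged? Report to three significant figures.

7120 mg

To maintain the same Css, the systemic dosing rate must be unchanged: F·D/τ = infusion rate.
D = rate × τ / F = 267 × 24 / 0.9 = 7120 mg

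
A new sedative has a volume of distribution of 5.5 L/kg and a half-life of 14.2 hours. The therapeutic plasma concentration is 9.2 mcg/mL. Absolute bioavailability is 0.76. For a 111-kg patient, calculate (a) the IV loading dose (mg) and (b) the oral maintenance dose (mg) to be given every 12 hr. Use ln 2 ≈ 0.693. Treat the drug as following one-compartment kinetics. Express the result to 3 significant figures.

(a) 5620 mg; (b) 4330 mg

Vd(total) = 111 kg × 5.5 L/kg = 610.5 L
LD = Vd × C = 610.5 × 9.2 = 5617 mg
CL = 0.693 × Vd / t½ = 0.693 × 610.5 / 14.2 = 29.79 L/h
D = CL × Css × τ / F = 29.79 × 9.2 × 12 / 0.76 = 4327 mg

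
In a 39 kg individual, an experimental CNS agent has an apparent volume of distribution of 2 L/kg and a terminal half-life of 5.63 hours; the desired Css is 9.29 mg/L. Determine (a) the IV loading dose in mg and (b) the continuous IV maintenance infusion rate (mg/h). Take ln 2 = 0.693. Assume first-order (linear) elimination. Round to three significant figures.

Total Vd = 2 × 39 = 78.00 L
LD = Vd × C = 78.00 × 9.29 = 724.6 mg
CL = 0.693 × Vd / t½ = 0.693 × 78.00 / 5.63 = 9.601 L/h
Infusion rate = CL × Css = 9.601 × 9.29 = 89.19 mg/h

(a) 725 mg; (b) 89.2 mg/h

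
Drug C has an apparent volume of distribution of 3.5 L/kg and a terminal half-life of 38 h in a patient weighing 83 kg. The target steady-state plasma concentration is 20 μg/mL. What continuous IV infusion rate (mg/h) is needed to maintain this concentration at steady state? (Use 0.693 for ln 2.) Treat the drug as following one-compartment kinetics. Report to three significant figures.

Vd = 3.5 L/kg × 83 kg = 290.5 L
CL = ln 2 · Vd / t½ = 0.693 × 290.5 / 38 = 5.298 L/h
Infusion rate = CL × Css = 5.298 × 20 = 106.0 mg/h

106 mg/h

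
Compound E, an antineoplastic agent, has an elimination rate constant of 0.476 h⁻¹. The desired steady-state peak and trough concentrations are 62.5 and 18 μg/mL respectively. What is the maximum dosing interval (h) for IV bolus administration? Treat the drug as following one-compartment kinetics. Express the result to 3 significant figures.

Between IV bolus doses, concentration decays as C = C₀·e^(−kτ), so C_peak/C_trough = e^(kτ).
τ_max = ln(C_peak/C_trough) / k = ln(62.5/18) / 0.4760 = 1.245 / 0.4760 = 2.616 h

2.62 h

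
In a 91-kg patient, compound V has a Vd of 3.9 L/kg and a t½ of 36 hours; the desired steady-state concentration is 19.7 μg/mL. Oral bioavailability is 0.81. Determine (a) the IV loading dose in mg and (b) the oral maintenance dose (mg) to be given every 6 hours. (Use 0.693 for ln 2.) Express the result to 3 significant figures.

Total Vd = 3.9 × 91 = 354.9 L
LD = Vd × C = 354.9 × 19.7 = 6992 mg
CL = 0.693 × Vd / t½ = 0.693 × 354.9 / 36 = 6.832 L/h
D = CL × Css × τ / F = 6.832 × 19.7 × 6 / 0.81 = 997.0 mg

(a) 6990 mg; (b) 997 mg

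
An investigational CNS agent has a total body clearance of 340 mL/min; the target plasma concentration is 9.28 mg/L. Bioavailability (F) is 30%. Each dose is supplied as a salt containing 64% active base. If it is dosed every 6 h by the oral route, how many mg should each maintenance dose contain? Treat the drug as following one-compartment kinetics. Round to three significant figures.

Convert clearance: 340 mL/min × 60 min/h ÷ 1000 mL/L = 20.40 L/h
D = CL × Css × τ / F / S = 20.40 × 9.28 × 6 / 0.3 / 0.64 = 5916 mg

5920 mg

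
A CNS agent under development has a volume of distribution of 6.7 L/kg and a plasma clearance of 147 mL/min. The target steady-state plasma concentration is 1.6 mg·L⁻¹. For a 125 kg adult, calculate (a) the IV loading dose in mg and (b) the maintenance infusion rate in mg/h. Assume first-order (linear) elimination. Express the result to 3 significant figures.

(a) 1340 mg; (b) 14.1 mg/h

Vd = 6.7 L/kg × 125 kg = 837.5 L
Loading: fill Vd to C_target → 837.5 L × 1.6 mg/L = 1340 mg
Convert clearance: 147 mL/min × 60 min/h ÷ 1000 mL/L = 8.820 L/h
Infusion rate = 8.820 L/h × 1.6 mg/L = 14.11 mg/h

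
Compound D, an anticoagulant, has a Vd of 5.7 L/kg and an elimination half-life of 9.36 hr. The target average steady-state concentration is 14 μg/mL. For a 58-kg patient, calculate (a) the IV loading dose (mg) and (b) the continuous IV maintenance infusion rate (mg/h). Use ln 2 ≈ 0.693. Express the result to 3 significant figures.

Vd = 5.7 L/kg × 58 kg = 330.6 L
LD = Vd × C = 330.6 × 14 = 4628 mg
CL = 0.693 × Vd / t½ = 0.693 × 330.6 / 9.36 = 24.48 L/h
Infusion rate = CL × Css = 24.48 × 14 = 342.7 mg/h

(a) 4630 mg; (b) 343 mg/h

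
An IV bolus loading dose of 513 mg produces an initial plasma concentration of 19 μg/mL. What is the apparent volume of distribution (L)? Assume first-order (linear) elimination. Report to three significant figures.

27.0 L

Immediately after an IV bolus, C₀ = Dose / Vd, so Vd = Dose / C₀.
Vd = 513 / 19 = 27.00 L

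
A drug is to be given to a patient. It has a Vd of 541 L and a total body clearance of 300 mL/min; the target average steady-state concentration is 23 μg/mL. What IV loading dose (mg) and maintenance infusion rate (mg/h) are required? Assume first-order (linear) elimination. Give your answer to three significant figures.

(a) 12400 mg; (b) 414 mg/h

LD = Vd · C_target = 541.0 × 23 = 12440 mg
CL = 300 mL/min × 60/1000 = 18.00 L/h
Maintenance: replace elimination → rate = CL × Css = 18.00 × 23 = 414.0 mg/h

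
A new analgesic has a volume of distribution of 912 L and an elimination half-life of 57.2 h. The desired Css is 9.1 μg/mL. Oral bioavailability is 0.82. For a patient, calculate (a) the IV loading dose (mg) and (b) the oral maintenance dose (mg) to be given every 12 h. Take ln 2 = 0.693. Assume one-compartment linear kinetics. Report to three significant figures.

(a) 8300 mg; (b) 1470 mg

LD = Vd × C = 912.0 × 9.1 = 8299 mg
CL = 0.693 × Vd / t½ = 0.693 × 912.0 / 57.2 = 11.05 L/h
D = CL × Css × τ / F = 11.05 × 9.1 × 12 / 0.82 = 1472 mg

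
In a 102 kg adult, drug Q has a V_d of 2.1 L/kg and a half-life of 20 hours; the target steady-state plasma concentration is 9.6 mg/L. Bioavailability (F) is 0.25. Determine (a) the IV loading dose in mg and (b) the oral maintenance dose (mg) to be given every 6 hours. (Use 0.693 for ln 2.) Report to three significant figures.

(a) 2060 mg; (b) 1710 mg

Total Vd = 2.1 × 102 = 214.2 L
LD = Vd × C = 214.2 × 9.6 = 2056 mg
CL = 0.693 × Vd / t½ = 0.693 × 214.2 / 20 = 7.422 L/h
D = CL × Css × τ / F = 7.422 × 9.6 × 6 / 0.25 = 1710 mg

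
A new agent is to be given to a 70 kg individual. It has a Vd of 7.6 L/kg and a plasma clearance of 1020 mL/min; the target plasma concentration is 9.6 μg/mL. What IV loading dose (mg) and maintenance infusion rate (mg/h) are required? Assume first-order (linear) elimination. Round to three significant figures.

Vd(total) = 70 kg × 7.6 L/kg = 532.0 L
LD = Vd · C_target = 532.0 × 9.6 = 5107 mg
Convert clearance: 1020 mL/min × 60 min/h ÷ 1000 mL/L = 61.20 L/h
Maintenance: replace elimination → rate = CL × Css = 61.20 × 9.6 = 587.5 mg/h

(a) 5110 mg; (b) 588 mg/h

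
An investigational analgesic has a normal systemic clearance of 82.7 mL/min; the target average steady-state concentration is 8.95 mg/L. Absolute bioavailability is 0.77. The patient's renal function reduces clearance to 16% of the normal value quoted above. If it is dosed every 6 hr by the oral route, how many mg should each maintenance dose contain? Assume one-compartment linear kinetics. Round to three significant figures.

55.4 mg

CL = 82.7 mL/min × 60/1000 = 4.962 L/h
Patient clearance = 0.16 × 4.962 = 0.7939 L/h
D = CL × Css × τ / F = 0.7939 × 8.95 × 6 / 0.77 = 55.37 mg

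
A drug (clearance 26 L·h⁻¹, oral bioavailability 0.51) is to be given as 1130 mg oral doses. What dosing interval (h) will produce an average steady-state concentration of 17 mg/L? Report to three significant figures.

1.30 h

F·D/τ = CL·Css → τ = F·D / (CL·Css).
τ = 0.51 × 1130 / (26 × 17) = 1.304 h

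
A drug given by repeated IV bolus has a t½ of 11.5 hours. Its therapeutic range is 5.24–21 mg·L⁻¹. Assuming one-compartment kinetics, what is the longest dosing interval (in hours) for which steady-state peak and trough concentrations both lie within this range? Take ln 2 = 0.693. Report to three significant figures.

23.0 h

k = 0.693 / t½ = 0.693 / 11.5 = 0.06026 h⁻¹
Between IV bolus doses, concentration decays as C = C₀·e^(−kτ), so C_peak/C_trough = e^(kτ).
τ_max = ln(C_peak/C_trough) / k = ln(21/5.24) / 0.06026 = 1.388 / 0.06026 = 23.03 h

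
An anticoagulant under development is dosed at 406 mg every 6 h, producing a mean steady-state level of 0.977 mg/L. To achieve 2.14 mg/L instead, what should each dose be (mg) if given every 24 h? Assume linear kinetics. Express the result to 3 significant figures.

3560 mg

With linear kinetics, Css is proportional to dose rate (D/τ) at fixed clearance.
D₂ = D₁ × (Css,target / Css,current) × (τ₂/τ₁) = 406 × (2.14/0.977) × (24/6) = 3557 mg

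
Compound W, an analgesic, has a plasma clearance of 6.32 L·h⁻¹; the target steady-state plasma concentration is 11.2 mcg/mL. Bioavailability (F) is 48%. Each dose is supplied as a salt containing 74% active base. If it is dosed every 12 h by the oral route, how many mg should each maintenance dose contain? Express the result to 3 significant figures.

2390 mg

D = CL × Css × τ / F / S = 6.320 × 11.2 × 12 / 0.48 / 0.74 = 2391 mg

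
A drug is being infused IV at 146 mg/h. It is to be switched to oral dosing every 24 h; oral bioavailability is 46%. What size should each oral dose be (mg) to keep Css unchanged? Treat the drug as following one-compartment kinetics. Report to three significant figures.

To maintain the same Css, the systemic dosing rate must be unchanged: F·D/τ = infusion rate.
D = rate × τ / F = 146 × 24 / 0.46 = 7617 mg

7620 mg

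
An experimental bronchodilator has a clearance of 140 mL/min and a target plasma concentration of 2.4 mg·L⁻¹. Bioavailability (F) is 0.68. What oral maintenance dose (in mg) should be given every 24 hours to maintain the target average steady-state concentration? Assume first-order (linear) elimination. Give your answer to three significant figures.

Convert clearance: 140 mL/min × 60 min/h ÷ 1000 mL/L = 8.400 L/h
D = CL × Css × τ / F = 8.400 × 2.4 × 24 / 0.68 = 711.5 mg

712 mg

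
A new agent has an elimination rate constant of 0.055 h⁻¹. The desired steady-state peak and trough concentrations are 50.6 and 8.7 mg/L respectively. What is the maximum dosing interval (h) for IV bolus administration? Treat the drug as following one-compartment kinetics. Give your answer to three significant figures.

Between IV bolus doses, concentration decays as C = C₀·e^(−kτ), so C_peak/C_trough = e^(kτ).
τ_max = ln(C_peak/C_trough) / k = ln(50.6/8.7) / 0.05500 = 1.761 / 0.05500 = 32.02 h

32.0 h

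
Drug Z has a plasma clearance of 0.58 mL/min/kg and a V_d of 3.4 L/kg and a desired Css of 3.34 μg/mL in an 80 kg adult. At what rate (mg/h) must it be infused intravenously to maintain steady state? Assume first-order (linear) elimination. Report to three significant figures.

9.30 mg/h

CL = 0.58 mL/min/kg × 80 kg = 46.40 mL/min = 46.40 × 60/1000 = 2.784 L/h
Vd does not affect the maintenance rate; only clearance governs steady-state input.
Infusion rate = CL · Css = 2.784 L/h × 3.34 mg/L = 9.299 mg/h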